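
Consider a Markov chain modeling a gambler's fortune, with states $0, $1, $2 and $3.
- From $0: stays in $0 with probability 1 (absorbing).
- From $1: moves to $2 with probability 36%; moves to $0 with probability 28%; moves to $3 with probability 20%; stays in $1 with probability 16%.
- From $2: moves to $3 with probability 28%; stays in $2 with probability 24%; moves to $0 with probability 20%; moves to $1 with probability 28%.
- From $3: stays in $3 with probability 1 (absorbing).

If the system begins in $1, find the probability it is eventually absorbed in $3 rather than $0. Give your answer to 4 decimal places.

Let h(s) be the probability of absorption at $3 starting from transient state s. Then h($3) = 1 and h($0) = 0. By first-step analysis:
h($1) = 0.28·0 + 0.16·h($1) + 0.36·h($2) + 0.2·1
h($2) = 0.2·0 + 0.28·h($1) + 0.24·h($2) + 0.28·1
Solving: h($1) = 0.4702, h($2) = 0.5417.
Starting from $1, the probability is 0.4702.

0.4702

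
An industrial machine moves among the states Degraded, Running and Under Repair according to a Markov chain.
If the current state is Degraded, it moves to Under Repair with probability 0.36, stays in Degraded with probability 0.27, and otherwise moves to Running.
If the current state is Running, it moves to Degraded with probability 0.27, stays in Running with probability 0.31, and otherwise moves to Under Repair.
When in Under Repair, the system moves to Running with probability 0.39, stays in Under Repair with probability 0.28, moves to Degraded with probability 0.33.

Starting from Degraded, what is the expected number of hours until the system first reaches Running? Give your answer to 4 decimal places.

2.6549

Let t(s) be the expected number of hours to first reach Running from state s, with t(Running) = 0. Conditioning on the first hour:
t(Degraded) = 1 + 0.27·t(Degraded) + 0.36·t(Under Repair)
t(Under Repair) = 1 + 0.33·t(Degraded) + 0.28·t(Under Repair)
Solving: t(Degraded) = 2.6549, t(Under Repair) = 2.6057.
Expected hours from Degraded to Running: 2.6549.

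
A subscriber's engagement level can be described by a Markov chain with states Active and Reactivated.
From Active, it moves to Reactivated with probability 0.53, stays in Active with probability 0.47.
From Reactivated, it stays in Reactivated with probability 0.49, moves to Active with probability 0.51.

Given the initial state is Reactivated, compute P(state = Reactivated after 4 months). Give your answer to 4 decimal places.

0.5096

Propagate the distribution vector 4 months from Reactivated.
After 0 months: (0.0000, 1.0000)
After 1 month: (0.5100, 0.4900)
After 2 months: (0.4896, 0.5104)
After 3 months: (0.4904, 0.5096)
After 4 months: (0.4904, 0.5096)
P(in Reactivated after 4 months) = 0.5096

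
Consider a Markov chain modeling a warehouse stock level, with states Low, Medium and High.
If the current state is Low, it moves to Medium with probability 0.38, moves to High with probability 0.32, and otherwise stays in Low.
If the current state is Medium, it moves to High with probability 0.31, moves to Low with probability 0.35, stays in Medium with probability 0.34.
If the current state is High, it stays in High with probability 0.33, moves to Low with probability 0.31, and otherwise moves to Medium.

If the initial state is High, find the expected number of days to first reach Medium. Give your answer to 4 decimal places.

Let t(s) be the expected number of days to first reach Medium from state s, with t(Medium) = 0. Conditioning on the first day:
t(Low) = 1 + 0.3·t(Low) + 0.32·t(High)
t(High) = 1 + 0.31·t(Low) + 0.33·t(High)
Solving: t(Low) = 2.6771, t(High) = 2.7312.
Expected days from High to Medium: 2.7312.

2.7312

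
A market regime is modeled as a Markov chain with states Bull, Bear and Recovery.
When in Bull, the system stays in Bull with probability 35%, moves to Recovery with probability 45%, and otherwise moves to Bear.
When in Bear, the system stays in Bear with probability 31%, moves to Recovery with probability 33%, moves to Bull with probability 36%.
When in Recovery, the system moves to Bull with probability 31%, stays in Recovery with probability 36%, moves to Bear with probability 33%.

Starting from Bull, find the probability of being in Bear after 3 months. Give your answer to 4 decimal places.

Propagate the distribution vector 3 months from Bull.
After 0 months: (1.0000, 0.0000, 0.0000)
After 1 month: (0.3500, 0.2000, 0.4500)
After 2 months: (0.3340, 0.2805, 0.3855)
After 3 months: (0.3374, 0.2810, 0.3816)
P(in Bear after 3 months) = 0.2810

0.2810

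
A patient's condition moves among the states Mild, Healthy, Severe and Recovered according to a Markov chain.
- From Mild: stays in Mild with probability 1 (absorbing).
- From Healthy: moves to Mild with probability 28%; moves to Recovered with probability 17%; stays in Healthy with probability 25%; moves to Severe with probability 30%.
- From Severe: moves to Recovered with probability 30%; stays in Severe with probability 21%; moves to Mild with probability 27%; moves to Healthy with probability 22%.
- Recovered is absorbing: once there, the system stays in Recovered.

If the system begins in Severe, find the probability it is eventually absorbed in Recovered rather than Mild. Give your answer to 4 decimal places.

Let h(s) be the probability of absorption at Recovered starting from transient state s. Then h(Recovered) = 1 and h(Mild) = 0. By first-step analysis:
h(Healthy) = 0.28·0 + 0.25·h(Healthy) + 0.3·h(Severe) + 0.17·1
h(Severe) = 0.27·0 + 0.22·h(Healthy) + 0.21·h(Severe) + 0.3·1
Solving: h(Healthy) = 0.4260, h(Severe) = 0.4984.
Starting from Severe, the probability is 0.4984.

0.4984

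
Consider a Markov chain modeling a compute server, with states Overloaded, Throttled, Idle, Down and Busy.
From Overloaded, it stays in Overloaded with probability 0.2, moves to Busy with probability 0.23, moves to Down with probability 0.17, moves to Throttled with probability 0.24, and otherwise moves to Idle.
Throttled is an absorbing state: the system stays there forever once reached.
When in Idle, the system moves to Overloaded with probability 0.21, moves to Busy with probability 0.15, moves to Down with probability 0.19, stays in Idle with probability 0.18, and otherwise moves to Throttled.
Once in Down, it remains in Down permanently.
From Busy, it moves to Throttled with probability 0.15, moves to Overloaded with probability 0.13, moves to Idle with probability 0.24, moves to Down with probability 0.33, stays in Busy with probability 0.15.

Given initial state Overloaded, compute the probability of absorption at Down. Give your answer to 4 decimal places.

Let h(s) be the probability of absorption at Down starting from transient state s. Then h(Down) = 1 and h(Throttled) = 0. By first-step analysis:
h(Overloaded) = 0.2·h(Overloaded) + 0.24·0 + 0.16·h(Idle) + 0.17·1 + 0.23·h(Busy)
h(Idle) = 0.21·h(Overloaded) + 0.27·0 + 0.18·h(Idle) + 0.19·1 + 0.15·h(Busy)
h(Busy) = 0.13·h(Overloaded) + 0.15·0 + 0.24·h(Idle) + 0.33·1 + 0.15·h(Busy)
Solving: h(Overloaded) = 0.4747, h(Idle) = 0.4614, h(Busy) = 0.5911.
Starting from Overloaded, the probability is 0.4747.

0.4747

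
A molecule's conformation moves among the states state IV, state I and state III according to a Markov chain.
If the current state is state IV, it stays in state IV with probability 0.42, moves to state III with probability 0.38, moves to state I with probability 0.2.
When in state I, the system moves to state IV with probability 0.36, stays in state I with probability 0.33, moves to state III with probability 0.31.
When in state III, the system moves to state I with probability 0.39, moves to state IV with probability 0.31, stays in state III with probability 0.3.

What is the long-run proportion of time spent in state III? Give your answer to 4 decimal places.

0.3322

Let the stationary distribution be π with π = πP and π_1 + π_2 + π_3 = 1.
π_1 = 0.42·π_1 + 0.36·π_2 + 0.31·π_3
π_2 = 0.2·π_1 + 0.33·π_2 + 0.39·π_3
Solving with the normalization constraint gives π = (0.3653, 0.3024, 0.3322).
So the stationary probability of state III is 0.3322.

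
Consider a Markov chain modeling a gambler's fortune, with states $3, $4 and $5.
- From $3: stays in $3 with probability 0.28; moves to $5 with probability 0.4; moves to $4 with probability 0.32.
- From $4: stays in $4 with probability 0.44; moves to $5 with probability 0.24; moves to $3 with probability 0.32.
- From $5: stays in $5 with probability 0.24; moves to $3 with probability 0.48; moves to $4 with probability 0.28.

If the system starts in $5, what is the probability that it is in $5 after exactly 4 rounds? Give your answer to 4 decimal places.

Propagate the distribution vector 4 rounds from $5.
After 0 rounds: (0.0000, 0.0000, 1.0000)
After 1 round: (0.4800, 0.2800, 0.2400)
After 2 rounds: (0.3392, 0.3440, 0.3168)
After 3 rounds: (0.3571, 0.3486, 0.2943)
After 4 rounds: (0.3528, 0.3501, 0.2971)
P(in $5 after 4 rounds) = 0.2971

0.2971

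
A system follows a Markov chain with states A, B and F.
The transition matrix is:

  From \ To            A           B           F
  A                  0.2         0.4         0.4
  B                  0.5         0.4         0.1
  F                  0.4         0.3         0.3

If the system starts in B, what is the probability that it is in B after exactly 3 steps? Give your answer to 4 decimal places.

Propagate the distribution vector 3 steps from B.
After 0 steps: (0.0000, 1.0000, 0.0000)
After 1 step: (0.5000, 0.4000, 0.1000)
After 2 steps: (0.3400, 0.3900, 0.2700)
After 3 steps: (0.3710, 0.3730, 0.2560)
P(in B after 3 steps) = 0.3730

0.3730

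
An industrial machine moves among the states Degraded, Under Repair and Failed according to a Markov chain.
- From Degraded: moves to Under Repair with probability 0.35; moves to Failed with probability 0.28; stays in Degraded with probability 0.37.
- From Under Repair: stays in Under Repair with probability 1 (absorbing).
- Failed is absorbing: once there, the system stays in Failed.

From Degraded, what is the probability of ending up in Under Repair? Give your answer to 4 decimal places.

Let h(s) be the probability of absorption at Under Repair starting from transient state s. Then h(Under Repair) = 1 and h(Failed) = 0. By first-step analysis:
h(Degraded) = 0.37·h(Degraded) + 0.35·1 + 0.28·0
Solving: h(Degraded) = 0.5556.
Starting from Degraded, the probability is 0.5556.

0.5556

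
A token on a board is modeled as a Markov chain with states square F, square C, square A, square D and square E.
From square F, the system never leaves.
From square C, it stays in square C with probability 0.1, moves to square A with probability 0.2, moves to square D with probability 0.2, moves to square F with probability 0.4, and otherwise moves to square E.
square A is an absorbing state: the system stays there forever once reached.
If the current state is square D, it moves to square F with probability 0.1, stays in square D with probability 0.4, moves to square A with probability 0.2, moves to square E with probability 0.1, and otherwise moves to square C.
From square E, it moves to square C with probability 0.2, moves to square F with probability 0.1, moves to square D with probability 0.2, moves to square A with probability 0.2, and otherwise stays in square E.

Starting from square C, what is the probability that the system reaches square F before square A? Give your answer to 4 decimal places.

Let h(s) be the probability of absorption at square F starting from transient state s. Then h(square F) = 1 and h(square A) = 0. By first-step analysis:
h(square C) = 0.4·1 + 0.1·h(square C) + 0.2·0 + 0.2·h(square D) + 0.1·h(square E)
h(square D) = 0.1·1 + 0.2·h(square C) + 0.2·0 + 0.4·h(square D) + 0.1·h(square E)
h(square E) = 0.1·1 + 0.2·h(square C) + 0.2·0 + 0.2·h(square D) + 0.3·h(square E)
Solving: h(square C) = 0.5897, h(square D) = 0.4359, h(square E) = 0.4359.
Starting from square C, the probability is 0.5897.

0.5897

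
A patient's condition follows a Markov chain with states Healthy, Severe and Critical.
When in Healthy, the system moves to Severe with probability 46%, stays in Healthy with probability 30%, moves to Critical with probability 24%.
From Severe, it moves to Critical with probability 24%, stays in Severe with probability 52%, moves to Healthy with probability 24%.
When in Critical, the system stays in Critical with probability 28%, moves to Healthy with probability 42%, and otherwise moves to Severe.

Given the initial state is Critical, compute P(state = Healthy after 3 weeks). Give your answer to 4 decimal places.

0.3042

Propagate the distribution vector 3 weeks from Critical.
After 0 weeks: (0.0000, 0.0000, 1.0000)
After 1 week: (0.4200, 0.3000, 0.2800)
After 2 weeks: (0.3156, 0.4332, 0.2512)
After 3 weeks: (0.3042, 0.4458, 0.2500)
P(in Healthy after 3 weeks) = 0.3042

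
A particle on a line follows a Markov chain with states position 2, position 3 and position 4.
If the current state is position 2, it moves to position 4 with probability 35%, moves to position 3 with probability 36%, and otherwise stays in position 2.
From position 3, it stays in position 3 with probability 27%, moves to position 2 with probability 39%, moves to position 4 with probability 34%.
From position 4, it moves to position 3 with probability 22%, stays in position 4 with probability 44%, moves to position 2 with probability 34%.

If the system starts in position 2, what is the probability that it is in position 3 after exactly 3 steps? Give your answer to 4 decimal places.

Propagate the distribution vector 3 steps from position 2.
After 0 steps: (1.0000, 0.0000, 0.0000)
After 1 step: (0.2900, 0.3600, 0.3500)
After 2 steps: (0.3435, 0.2786, 0.3779)
After 3 steps: (0.3368, 0.2820, 0.3812)
P(in position 3 after 3 steps) = 0.2820

0.2820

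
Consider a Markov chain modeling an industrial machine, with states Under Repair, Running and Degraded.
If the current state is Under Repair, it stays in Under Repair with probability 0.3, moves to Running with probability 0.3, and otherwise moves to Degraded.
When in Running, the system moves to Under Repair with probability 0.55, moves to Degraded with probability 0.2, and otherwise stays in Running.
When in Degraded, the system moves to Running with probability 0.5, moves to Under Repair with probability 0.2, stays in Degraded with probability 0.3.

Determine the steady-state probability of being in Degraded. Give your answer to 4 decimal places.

0.3013

Let the stationary distribution be π with π = πP and π_1 + π_2 + π_3 = 1.
π_1 = 0.3·π_1 + 0.55·π_2 + 0.2·π_3
π_2 = 0.3·π_1 + 0.25·π_2 + 0.5·π_3
Solving with the normalization constraint gives π = (0.3556, 0.3431, 0.3013).
So the stationary probability of Degraded is 0.3013.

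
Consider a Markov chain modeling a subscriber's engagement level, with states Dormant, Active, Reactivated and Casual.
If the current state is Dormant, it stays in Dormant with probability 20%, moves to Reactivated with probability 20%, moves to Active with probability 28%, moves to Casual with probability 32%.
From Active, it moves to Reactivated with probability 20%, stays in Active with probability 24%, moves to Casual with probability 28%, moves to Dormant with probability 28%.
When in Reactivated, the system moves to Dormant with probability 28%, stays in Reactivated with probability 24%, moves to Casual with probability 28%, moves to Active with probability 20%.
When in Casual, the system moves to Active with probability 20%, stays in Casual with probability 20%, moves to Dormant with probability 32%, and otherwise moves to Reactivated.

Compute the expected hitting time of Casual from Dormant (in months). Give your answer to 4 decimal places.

Let t(s) be the expected number of months to first reach Casual from state s, with t(Casual) = 0. Conditioning on the first month:
t(Dormant) = 1 + 0.2·t(Dormant) + 0.28·t(Active) + 0.2·t(Reactivated)
t(Active) = 1 + 0.28·t(Dormant) + 0.24·t(Active) + 0.2·t(Reactivated)
t(Reactivated) = 1 + 0.28·t(Dormant) + 0.2·t(Active) + 0.24·t(Reactivated)
Solving: t(Dormant) = 3.3163, t(Active) = 3.4439, t(Reactivated) = 3.4439.
Expected months from Dormant to Casual: 3.3163.

3.3163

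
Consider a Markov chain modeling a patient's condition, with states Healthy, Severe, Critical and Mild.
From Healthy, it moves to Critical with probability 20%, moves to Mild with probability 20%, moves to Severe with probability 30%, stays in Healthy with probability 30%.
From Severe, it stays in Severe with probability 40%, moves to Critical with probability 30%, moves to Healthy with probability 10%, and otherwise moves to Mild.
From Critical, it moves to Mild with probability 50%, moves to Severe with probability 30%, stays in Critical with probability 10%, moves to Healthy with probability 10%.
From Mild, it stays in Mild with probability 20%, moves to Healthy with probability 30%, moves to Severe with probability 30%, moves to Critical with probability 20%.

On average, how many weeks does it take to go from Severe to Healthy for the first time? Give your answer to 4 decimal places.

6.5079

Let t(s) be the expected number of weeks to first reach Healthy from state s, with t(Healthy) = 0. Conditioning on the first week:
t(Severe) = 1 + 0.4·t(Severe) + 0.3·t(Critical) + 0.2·t(Mild)
t(Critical) = 1 + 0.3·t(Severe) + 0.1·t(Critical) + 0.5·t(Mild)
t(Mild) = 1 + 0.3·t(Severe) + 0.2·t(Critical) + 0.2·t(Mild)
Solving: t(Severe) = 6.5079, t(Critical) = 6.1905, t(Mild) = 5.2381.
Expected weeks from Severe to Healthy: 6.5079.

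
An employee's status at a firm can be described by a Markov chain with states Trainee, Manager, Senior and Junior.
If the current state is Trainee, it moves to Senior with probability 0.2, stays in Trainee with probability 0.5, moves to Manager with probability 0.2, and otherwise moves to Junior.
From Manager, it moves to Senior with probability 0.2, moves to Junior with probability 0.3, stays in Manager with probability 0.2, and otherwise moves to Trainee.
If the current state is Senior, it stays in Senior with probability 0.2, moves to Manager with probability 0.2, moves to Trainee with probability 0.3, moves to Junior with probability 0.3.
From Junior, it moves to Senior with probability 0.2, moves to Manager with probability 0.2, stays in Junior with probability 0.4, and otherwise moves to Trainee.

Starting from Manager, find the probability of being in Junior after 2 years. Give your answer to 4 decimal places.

Propagate the distribution vector 2 years from Manager.
After 0 years: (0.0000, 1.0000, 0.0000, 0.0000)
After 1 year: (0.3000, 0.2000, 0.2000, 0.3000)
After 2 years: (0.3300, 0.2000, 0.2000, 0.2700)
P(in Junior after 2 years) = 0.2700

0.2700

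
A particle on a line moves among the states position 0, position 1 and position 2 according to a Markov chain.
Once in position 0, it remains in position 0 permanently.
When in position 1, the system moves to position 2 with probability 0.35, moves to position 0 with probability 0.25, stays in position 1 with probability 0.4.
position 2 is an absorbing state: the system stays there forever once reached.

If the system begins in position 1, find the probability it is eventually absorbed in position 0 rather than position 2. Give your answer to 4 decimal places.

Let h(s) be the probability of absorption at position 0 starting from transient state s. Then h(position 0) = 1 and h(position 2) = 0. By first-step analysis:
h(position 1) = 0.25·1 + 0.4·h(position 1) + 0.35·0
Solving: h(position 1) = 0.4167.
Starting from position 1, the probability is 0.4167.

0.4167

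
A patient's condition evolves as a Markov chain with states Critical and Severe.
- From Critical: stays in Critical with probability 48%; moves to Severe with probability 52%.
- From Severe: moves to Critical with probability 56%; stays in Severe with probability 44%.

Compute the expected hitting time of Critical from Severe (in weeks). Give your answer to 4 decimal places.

1.7857

Let t(s) be the expected number of weeks to first reach Critical from state s, with t(Critical) = 0. Conditioning on the first week:
t(Severe) = 1 + 0.44·t(Severe)
Solving: t(Severe) = 1.7857.
Expected weeks from Severe to Critical: 1.7857.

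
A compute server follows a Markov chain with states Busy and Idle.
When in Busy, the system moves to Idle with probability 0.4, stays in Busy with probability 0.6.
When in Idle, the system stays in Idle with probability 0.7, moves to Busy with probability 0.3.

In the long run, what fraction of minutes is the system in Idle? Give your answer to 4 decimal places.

0.5714

Let the stationary distribution be π with π = πP and π_1 + π_2 = 1.
π_1 = 0.6·π_1 + 0.3·π_2
Solving with the normalization constraint gives π = (0.4286, 0.5714).
So the stationary probability of Idle is 0.5714.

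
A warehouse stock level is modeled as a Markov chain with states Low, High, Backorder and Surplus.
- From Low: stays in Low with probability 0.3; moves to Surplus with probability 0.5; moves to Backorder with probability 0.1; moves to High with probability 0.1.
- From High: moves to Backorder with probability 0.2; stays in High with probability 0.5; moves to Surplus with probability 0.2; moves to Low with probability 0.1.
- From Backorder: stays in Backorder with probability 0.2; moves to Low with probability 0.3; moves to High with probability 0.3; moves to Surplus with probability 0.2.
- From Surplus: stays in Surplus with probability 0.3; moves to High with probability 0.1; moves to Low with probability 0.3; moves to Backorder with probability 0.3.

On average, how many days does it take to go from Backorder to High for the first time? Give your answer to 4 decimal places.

5.6962

Let t(s) be the expected number of days to first reach High from state s, with t(High) = 0. Conditioning on the first day:
t(Low) = 1 + 0.3·t(Low) + 0.1·t(Backorder) + 0.5·t(Surplus)
t(Backorder) = 1 + 0.3·t(Low) + 0.2·t(Backorder) + 0.2·t(Surplus)
t(Surplus) = 1 + 0.3·t(Low) + 0.3·t(Backorder) + 0.3·t(Surplus)
Solving: t(Low) = 7.2152, t(Backorder) = 5.6962, t(Surplus) = 6.9620.
Expected days from Backorder to High: 5.6962.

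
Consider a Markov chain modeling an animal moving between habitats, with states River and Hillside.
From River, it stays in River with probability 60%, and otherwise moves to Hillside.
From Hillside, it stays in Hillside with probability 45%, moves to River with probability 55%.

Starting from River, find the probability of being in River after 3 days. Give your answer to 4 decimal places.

Propagate the distribution vector 3 days from River.
After 0 days: (1.0000, 0.0000)
After 1 day: (0.6000, 0.4000)
After 2 days: (0.5800, 0.4200)
After 3 days: (0.5790, 0.4210)
P(in River after 3 days) = 0.5790

0.5790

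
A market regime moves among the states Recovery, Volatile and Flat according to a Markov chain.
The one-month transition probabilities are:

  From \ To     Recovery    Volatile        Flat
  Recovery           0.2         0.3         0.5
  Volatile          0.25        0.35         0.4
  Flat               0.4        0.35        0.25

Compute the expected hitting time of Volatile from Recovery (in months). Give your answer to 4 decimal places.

Let t(s) be the expected number of months to first reach Volatile from state s, with t(Volatile) = 0. Conditioning on the first month:
t(Recovery) = 1 + 0.2·t(Recovery) + 0.5·t(Flat)
t(Flat) = 1 + 0.4·t(Recovery) + 0.25·t(Flat)
Solving: t(Recovery) = 3.1250, t(Flat) = 3.0000.
Expected months from Recovery to Volatile: 3.1250.

3.1250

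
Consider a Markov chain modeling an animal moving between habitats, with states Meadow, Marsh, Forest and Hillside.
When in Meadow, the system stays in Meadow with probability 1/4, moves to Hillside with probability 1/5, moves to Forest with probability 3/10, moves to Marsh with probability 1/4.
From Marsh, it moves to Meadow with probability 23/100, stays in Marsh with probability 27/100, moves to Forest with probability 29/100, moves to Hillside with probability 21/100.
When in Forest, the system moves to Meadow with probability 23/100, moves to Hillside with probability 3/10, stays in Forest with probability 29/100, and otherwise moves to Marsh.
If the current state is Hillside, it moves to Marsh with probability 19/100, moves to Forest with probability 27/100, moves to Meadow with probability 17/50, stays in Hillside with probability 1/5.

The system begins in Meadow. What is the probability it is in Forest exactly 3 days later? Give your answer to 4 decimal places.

Propagate the distribution vector 3 days from Meadow.
After 0 days: (1.0000, 0.0000, 0.0000, 0.0000)
After 1 day: (0.2500, 0.2500, 0.3000, 0.2000)
After 2 days: (0.2570, 0.2220, 0.2885, 0.2325)
After 3 days: (0.2607, 0.2203, 0.2879, 0.2311)
P(in Forest after 3 days) = 0.2879

0.2879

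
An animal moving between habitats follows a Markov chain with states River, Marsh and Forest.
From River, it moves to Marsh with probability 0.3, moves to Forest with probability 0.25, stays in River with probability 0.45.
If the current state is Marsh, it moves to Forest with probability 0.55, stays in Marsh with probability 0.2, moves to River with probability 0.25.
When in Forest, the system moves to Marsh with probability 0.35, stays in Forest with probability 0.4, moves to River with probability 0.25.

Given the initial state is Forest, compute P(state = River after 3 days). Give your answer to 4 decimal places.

Propagate the distribution vector 3 days from Forest.
After 0 days: (0.0000, 0.0000, 1.0000)
After 1 day: (0.2500, 0.3500, 0.4000)
After 2 days: (0.3000, 0.2850, 0.4150)
After 3 days: (0.3100, 0.2923, 0.3978)
P(in River after 3 days) = 0.3100

0.3100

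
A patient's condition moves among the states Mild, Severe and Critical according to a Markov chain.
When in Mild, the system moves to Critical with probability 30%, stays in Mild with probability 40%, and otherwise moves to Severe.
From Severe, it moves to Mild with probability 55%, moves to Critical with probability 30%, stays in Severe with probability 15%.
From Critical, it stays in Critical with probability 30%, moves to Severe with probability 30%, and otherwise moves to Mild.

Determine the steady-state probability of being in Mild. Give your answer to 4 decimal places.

Let the stationary distribution be π with π = πP and π_1 + π_2 + π_3 = 1.
π_1 = 0.4·π_1 + 0.55·π_2 + 0.4·π_3
π_2 = 0.3·π_1 + 0.15·π_2 + 0.3·π_3
Solving with the normalization constraint gives π = (0.4391, 0.2609, 0.3000).
So the stationary probability of Mild is 0.4391.

0.4391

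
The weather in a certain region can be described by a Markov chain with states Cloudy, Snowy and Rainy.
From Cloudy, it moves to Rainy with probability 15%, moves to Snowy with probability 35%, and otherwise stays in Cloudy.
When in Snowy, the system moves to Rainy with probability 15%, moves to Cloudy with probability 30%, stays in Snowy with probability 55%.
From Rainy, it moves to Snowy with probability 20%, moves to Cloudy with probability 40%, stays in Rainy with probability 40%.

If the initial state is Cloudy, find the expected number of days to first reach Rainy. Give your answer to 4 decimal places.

6.6667

Let t(s) be the expected number of days to first reach Rainy from state s, with t(Rainy) = 0. Conditioning on the first day:
t(Cloudy) = 1 + 0.5·t(Cloudy) + 0.35·t(Snowy)
t(Snowy) = 1 + 0.3·t(Cloudy) + 0.55·t(Snowy)
Solving: t(Cloudy) = 6.6667, t(Snowy) = 6.6667.
Expected days from Cloudy to Rainy: 6.6667.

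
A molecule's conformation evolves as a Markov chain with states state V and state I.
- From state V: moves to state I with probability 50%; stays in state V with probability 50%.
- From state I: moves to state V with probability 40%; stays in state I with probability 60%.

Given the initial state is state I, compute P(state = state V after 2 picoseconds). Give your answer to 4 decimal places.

0.4400

Sum over the intermediate state after 1 picosecond:
P = P(state I→state V)·P(state V→state V) + P(state I→state I)·P(state I→state V)
  = 0.4×0.5 + 0.6×0.4
  = 0.2000 + 0.2400 = 0.4400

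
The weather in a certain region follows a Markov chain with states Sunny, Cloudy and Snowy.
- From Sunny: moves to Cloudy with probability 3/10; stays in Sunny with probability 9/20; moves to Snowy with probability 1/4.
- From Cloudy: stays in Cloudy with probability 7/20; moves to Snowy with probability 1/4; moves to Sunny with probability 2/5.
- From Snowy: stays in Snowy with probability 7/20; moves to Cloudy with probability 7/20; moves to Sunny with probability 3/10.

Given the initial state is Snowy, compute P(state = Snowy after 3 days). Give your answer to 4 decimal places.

0.2785

Propagate the distribution vector 3 days from Snowy.
After 0 days: (0.0000, 0.0000, 1.0000)
After 1 day: (0.3000, 0.3500, 0.3500)
After 2 days: (0.3800, 0.3350, 0.2850)
After 3 days: (0.3905, 0.3310, 0.2785)
P(in Snowy after 3 days) = 0.2785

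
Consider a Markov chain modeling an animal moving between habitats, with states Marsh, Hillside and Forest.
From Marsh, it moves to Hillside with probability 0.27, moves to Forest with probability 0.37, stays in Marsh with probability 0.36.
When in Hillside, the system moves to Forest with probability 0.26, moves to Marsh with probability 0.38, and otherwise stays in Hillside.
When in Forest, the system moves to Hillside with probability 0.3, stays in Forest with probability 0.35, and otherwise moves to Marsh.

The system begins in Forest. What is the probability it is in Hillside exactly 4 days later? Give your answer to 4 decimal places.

Propagate the distribution vector 4 days from Forest.
After 0 days: (0.0000, 0.0000, 1.0000)
After 1 day: (0.3500, 0.3000, 0.3500)
After 2 days: (0.3625, 0.3075, 0.3300)
After 3 days: (0.3629, 0.3076, 0.3296)
After 4 days: (0.3629, 0.3076, 0.3296)
P(in Hillside after 4 days) = 0.3076

0.3076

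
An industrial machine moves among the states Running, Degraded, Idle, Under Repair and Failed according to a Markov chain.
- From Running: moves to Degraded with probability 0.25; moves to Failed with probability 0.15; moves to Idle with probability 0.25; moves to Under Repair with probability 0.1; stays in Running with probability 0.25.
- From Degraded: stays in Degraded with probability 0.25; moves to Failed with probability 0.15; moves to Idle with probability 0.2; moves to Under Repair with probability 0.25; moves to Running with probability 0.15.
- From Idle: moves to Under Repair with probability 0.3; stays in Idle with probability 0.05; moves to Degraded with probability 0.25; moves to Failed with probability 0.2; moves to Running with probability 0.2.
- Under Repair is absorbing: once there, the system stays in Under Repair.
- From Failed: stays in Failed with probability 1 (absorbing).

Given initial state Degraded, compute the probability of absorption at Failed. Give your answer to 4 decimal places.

0.4062

Let h(s) be the probability of absorption at Failed starting from transient state s. Then h(Failed) = 1 and h(Under Repair) = 0. By first-step analysis:
h(Running) = 0.25·h(Running) + 0.25·h(Degraded) + 0.25·h(Idle) + 0.1·0 + 0.15·1
h(Degraded) = 0.15·h(Running) + 0.25·h(Degraded) + 0.2·h(Idle) + 0.25·0 + 0.15·1
h(Idle) = 0.2·h(Running) + 0.25·h(Degraded) + 0.05·h(Idle) + 0.3·0 + 0.2·1
Solving: h(Running) = 0.4745, h(Degraded) = 0.4062, h(Idle) = 0.4173.
Starting from Degraded, the probability is 0.4062.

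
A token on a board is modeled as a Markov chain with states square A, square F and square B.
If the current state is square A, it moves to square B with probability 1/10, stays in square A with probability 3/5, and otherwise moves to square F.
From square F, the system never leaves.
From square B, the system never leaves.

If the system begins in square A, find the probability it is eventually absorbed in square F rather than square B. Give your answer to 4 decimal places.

Let h(s) be the probability of absorption at square F starting from transient state s. Then h(square F) = 1 and h(square B) = 0. By first-step analysis:
h(square A) = 0.6·h(square A) + 0.3·1 + 0.1·0
Solving: h(square A) = 0.7500.
Starting from square A, the probability is 0.7500.

0.7500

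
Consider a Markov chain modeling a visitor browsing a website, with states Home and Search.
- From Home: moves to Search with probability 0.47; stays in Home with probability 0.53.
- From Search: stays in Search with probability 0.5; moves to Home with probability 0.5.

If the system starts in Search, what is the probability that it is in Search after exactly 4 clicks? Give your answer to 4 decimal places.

0.4845

Propagate the distribution vector 4 clicks from Search.
After 0 clicks: (0.0000, 1.0000)
After 1 click: (0.5000, 0.5000)
After 2 clicks: (0.5150, 0.4850)
After 3 clicks: (0.5155, 0.4846)
After 4 clicks: (0.5155, 0.4845)
P(in Search after 4 clicks) = 0.4845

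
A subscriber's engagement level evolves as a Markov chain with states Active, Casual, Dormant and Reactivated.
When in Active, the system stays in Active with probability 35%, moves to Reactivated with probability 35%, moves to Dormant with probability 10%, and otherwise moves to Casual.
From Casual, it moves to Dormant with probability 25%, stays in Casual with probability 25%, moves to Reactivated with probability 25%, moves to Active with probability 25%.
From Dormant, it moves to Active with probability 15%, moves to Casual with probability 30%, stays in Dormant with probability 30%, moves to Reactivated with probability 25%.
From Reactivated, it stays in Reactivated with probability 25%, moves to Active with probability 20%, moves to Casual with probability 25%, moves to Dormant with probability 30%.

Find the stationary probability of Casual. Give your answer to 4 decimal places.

0.2502

Let the stationary distribution be π with π = πP and π_1 + π_2 + π_3 + π_4 = 1.
π_1 = 0.35·π_1 + 0.25·π_2 + 0.15·π_3 + 0.2·π_4
π_2 = 0.2·π_1 + 0.25·π_2 + 0.3·π_3 + 0.25·π_4
π_3 = 0.1·π_1 + 0.25·π_2 + 0.3·π_3 + 0.3·π_4
Solving with the normalization constraint gives π = (0.2359, 0.2502, 0.2403, 0.2736).
So the stationary probability of Casual is 0.2502.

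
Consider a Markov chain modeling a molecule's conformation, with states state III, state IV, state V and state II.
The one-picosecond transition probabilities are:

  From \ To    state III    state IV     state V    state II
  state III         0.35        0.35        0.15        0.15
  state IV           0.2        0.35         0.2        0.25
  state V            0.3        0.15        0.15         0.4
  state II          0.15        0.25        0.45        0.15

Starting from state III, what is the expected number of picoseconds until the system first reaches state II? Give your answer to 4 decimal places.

Let t(s) be the expected number of picoseconds to first reach state II from state s, with t(state II) = 0. Conditioning on the first picosecond:
t(state III) = 1 + 0.35·t(state III) + 0.35·t(state IV) + 0.15·t(state V)
t(state IV) = 1 + 0.2·t(state III) + 0.35·t(state IV) + 0.2·t(state V)
t(state V) = 1 + 0.3·t(state III) + 0.15·t(state IV) + 0.15·t(state V)
Solving: t(state III) = 4.4814, t(state IV) = 3.9823, t(state V) = 3.4609.
Expected picoseconds from state III to state II: 4.4814.

4.4814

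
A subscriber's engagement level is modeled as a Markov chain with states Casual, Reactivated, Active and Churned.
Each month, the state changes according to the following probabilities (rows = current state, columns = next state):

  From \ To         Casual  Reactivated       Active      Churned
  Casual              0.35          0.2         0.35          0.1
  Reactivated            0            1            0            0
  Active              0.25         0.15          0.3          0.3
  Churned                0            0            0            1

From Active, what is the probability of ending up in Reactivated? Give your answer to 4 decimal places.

Let h(s) be the probability of absorption at Reactivated starting from transient state s. Then h(Reactivated) = 1 and h(Churned) = 0. By first-step analysis:
h(Casual) = 0.35·h(Casual) + 0.2·1 + 0.35·h(Active) + 0.1·0
h(Active) = 0.25·h(Casual) + 0.15·1 + 0.3·h(Active) + 0.3·0
Solving: h(Casual) = 0.5238, h(Active) = 0.4014.
Starting from Active, the probability is 0.4014.

0.4014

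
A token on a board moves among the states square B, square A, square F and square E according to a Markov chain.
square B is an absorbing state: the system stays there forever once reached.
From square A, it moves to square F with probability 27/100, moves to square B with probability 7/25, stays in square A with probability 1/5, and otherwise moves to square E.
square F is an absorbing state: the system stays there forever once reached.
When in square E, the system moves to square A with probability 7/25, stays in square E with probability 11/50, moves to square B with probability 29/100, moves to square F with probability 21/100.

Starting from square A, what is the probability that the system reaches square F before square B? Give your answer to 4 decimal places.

0.4749

Let h(s) be the probability of absorption at square F starting from transient state s. Then h(square F) = 1 and h(square B) = 0. By first-step analysis:
h(square A) = 0.28·0 + 0.2·h(square A) + 0.27·1 + 0.25·h(square E)
h(square E) = 0.29·0 + 0.28·h(square A) + 0.21·1 + 0.22·h(square E)
Solving: h(square A) = 0.4749, h(square E) = 0.4397.
Starting from square A, the probability is 0.4749.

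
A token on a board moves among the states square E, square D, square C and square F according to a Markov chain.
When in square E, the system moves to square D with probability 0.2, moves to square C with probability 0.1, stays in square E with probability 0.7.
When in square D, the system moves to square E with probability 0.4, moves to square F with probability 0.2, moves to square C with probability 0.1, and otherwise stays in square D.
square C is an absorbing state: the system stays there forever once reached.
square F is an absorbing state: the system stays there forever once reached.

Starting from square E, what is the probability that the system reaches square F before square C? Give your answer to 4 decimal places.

Let h(s) be the probability of absorption at square F starting from transient state s. Then h(square F) = 1 and h(square C) = 0. By first-step analysis:
h(square E) = 0.7·h(square E) + 0.2·h(square D) + 0.1·0
h(square D) = 0.4·h(square E) + 0.3·h(square D) + 0.1·0 + 0.2·1
Solving: h(square E) = 0.3077, h(square D) = 0.4615.
Starting from square E, the probability is 0.3077.

0.3077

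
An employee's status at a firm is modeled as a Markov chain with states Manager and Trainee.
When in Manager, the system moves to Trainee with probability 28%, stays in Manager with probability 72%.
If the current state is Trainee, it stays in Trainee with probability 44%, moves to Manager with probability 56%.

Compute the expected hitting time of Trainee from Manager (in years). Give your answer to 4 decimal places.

3.5714

Let t(s) be the expected number of years to first reach Trainee from state s, with t(Trainee) = 0. Conditioning on the first year:
t(Manager) = 1 + 0.72·t(Manager)
Solving: t(Manager) = 3.5714.
Expected years from Manager to Trainee: 3.5714.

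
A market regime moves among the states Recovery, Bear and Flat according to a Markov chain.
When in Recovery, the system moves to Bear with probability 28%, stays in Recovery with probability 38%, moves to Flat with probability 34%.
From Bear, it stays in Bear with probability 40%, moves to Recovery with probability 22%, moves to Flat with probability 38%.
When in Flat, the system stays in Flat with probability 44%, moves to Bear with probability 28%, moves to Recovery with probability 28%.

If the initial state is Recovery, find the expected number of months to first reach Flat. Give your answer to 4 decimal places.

Let t(s) be the expected number of months to first reach Flat from state s, with t(Flat) = 0. Conditioning on the first month:
t(Recovery) = 1 + 0.38·t(Recovery) + 0.28·t(Bear)
t(Bear) = 1 + 0.22·t(Recovery) + 0.4·t(Bear)
Solving: t(Recovery) = 2.8351, t(Bear) = 2.7062.
Expected months from Recovery to Flat: 2.8351.

2.8351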